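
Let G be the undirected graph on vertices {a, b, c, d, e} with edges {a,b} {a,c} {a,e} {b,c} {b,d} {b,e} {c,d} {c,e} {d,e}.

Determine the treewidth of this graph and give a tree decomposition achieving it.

Every bag has size at most 4, so the width is 4 − 1 = 3 and tw(G) ≤ 3. Conversely, {b, c, d, e} is a clique of size 4, and the vertices of any clique must share a bag in every tree decomposition; so some bag has ≥ 4 vertices and tw(G) ≥ 3. The upper and lower bounds meet at 3, so that is the treewidth.

Treewidth 3.
Bags: B1 = {b, c, d, e}  B2 = {a, b, c, e}
Tree: B1–B2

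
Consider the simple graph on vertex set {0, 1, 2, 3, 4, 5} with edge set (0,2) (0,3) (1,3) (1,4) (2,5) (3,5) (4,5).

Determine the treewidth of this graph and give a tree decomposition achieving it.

Treewidth 2.
One such decomposition:
Bags: B1 = {1, 3, 4}  B2 = {3, 4, 5}  B3 = {0, 3, 5}  B4 = {0, 2, 5}
Tree: B1–B2, B2–B3, B3–B4

The largest bag has 3 vertices, giving width 2; this decomposition certifies tw(G) ≤ 2. Since 1–4–5–3–1 is a cycle in G, G is not acyclic. Forests are exactly the graphs of treewidth ≤ 1, so tw(G) ≥ 2. The upper and lower bounds meet at 2, so that is the treewidth.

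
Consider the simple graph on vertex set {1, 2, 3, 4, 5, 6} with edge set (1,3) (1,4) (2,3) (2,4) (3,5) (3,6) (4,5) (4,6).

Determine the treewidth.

A width-2 tree decomposition is:
Bags: B1 = {1, 3, 4}  B2 = {3, 4, 5}  B3 = {3, 4, 6}  B4 = {2, 3, 4}
Tree: B1–B2, B2–B3, B3–B4
Each bag holds 3 vertices, so the decomposition has width 2, which upper-bounds the treewidth. For the lower bound, G contains the cycle 4–1–3–5–4, so G is not a forest; only forests have treewidth ≤ 1, hence tw(G) ≥ 2. Combining the bounds, tw(G) = 2.

2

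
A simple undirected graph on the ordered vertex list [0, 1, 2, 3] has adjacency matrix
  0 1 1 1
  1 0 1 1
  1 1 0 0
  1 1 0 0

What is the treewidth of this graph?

2

A width-2 tree decomposition is:
Bags: B1 = {0, 1, 3}  B2 = {0, 1, 2}
Tree: B1–B2
The largest bag has 3 vertices, giving width 2; this decomposition certifies tw(G) ≤ 2. For the lower bound, the 3 vertices {0, 1, 2} are pairwise adjacent, and any tree decomposition puts a clique entirely inside one bag — forcing width ≥ 2. The upper and lower bounds meet at 2, so that is the treewidth.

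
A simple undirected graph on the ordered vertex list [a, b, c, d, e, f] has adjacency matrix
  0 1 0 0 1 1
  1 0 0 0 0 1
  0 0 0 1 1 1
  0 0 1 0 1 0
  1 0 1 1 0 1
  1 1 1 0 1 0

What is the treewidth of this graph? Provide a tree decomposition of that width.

Treewidth 2.
One optimal decomposition is:
Bags: B1 = {a, e, f}  B2 = {c, e, f}  B3 = {a, b, f}  B4 = {c, d, e}
Tree: B1–B2, B1–B3, B2–B4

Every bag has size at most 3, so the width is 3 − 1 = 2 and tw(G) ≤ 2. On the other hand G contains the 3-clique {c, d, e}. A clique must lie in a single bag of any decomposition, so no decomposition can have width below 2. The upper and lower bounds meet at 2, so that is the treewidth.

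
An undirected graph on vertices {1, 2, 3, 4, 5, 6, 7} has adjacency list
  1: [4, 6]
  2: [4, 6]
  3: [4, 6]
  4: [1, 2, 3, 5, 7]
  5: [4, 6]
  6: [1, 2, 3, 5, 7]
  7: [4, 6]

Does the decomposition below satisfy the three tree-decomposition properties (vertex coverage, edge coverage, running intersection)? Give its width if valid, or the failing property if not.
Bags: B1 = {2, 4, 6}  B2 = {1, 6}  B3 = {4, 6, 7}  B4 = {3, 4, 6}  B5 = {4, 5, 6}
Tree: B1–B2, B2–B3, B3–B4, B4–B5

A tree decomposition must satisfy three properties: every vertex lies in some bag; for every edge, both endpoints lie together in some bag; and for every vertex, the bags containing it form a connected subtree. Here edge (4,1) lies in no bag, so the decomposition is invalid.

No — edge (4,1) lies in no bag.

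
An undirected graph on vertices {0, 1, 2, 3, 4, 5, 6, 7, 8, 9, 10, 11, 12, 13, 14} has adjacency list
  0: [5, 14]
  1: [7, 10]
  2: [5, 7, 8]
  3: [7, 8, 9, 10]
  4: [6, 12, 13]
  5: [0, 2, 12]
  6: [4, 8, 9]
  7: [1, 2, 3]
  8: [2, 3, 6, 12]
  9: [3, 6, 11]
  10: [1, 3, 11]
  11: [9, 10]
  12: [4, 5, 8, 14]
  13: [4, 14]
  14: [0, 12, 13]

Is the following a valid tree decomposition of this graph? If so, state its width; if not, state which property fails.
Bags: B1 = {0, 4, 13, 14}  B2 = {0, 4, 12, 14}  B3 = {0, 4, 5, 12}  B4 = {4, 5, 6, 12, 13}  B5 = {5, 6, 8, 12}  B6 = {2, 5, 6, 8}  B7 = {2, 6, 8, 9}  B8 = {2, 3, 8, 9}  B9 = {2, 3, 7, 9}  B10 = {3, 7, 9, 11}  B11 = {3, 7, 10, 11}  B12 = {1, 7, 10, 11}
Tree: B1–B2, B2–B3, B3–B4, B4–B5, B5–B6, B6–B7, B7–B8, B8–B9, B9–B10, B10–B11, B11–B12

A tree decomposition must satisfy three properties: every vertex lies in some bag; for every edge, both endpoints lie together in some bag; and for every vertex, the bags containing it form a connected subtree. Here bags containing vertex 13 are not connected in the tree, so the decomposition is invalid.

No — bags containing vertex 13 are not connected in the tree.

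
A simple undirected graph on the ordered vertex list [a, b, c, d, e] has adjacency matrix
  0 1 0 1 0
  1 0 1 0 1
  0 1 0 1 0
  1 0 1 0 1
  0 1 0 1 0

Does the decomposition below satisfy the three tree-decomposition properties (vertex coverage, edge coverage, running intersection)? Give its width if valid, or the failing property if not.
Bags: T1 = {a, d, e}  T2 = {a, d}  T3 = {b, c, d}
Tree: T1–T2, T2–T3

No — edge (b,e) lies in no bag.

A tree decomposition must satisfy three properties: every vertex lies in some bag; for every edge, both endpoints lie together in some bag; and for every vertex, the bags containing it form a connected subtree. Here edge (b,e) lies in no bag, so the decomposition is invalid.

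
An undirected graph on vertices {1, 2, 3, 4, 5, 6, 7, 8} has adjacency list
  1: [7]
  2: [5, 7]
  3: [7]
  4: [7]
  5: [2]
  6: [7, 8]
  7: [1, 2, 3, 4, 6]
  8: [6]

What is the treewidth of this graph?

A width-1 tree decomposition is:
Bags: B1 = {6, 8}  B2 = {6, 7}  B3 = {1, 7}  B4 = {2, 7}  B5 = {3, 7}  B6 = {4, 7}  B7 = {2, 5}
Tree: B1–B2, B2–B3, B2–B4, B4–B5, B4–B6, B4–B7
The largest bag has 2 vertices, giving width 1; this decomposition certifies tw(G) ≤ 1. Any graph with an edge has treewidth ≥ 1, and G has the edge 8–6. Combining the bounds, tw(G) = 1.

1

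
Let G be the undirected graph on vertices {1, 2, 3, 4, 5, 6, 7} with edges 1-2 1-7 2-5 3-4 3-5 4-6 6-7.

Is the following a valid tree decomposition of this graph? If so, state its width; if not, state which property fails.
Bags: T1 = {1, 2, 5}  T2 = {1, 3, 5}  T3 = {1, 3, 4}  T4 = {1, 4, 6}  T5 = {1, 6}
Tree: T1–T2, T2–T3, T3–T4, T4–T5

A tree decomposition must satisfy three properties: every vertex lies in some bag; for every edge, both endpoints lie together in some bag; and for every vertex, the bags containing it form a connected subtree. Here vertex 7 appears in no bag, so the decomposition is invalid.

No — vertex 7 appears in no bag.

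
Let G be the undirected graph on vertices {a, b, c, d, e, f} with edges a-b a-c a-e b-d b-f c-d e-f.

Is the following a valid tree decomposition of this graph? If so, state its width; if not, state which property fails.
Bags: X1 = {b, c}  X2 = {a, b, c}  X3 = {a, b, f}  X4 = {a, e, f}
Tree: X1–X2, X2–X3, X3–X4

A tree decomposition must satisfy three properties: every vertex lies in some bag; for every edge, both endpoints lie together in some bag; and for every vertex, the bags containing it form a connected subtree. Here vertex d appears in no bag, so the decomposition is invalid.

No — vertex d appears in no bag.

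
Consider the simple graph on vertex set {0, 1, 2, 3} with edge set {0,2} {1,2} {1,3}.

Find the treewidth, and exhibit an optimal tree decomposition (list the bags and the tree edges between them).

Treewidth 1.
One such decomposition:
Bags: B1 = {0, 2}  B2 = {1, 2}  B3 = {1, 3}
Tree: B1–B2, B2–B3

Each bag holds 2 vertices, so the decomposition has width 1, which upper-bounds the treewidth. Any graph with an edge has treewidth ≥ 1, and G has the edge 2–0. Hence tw(G) = 1 exactly.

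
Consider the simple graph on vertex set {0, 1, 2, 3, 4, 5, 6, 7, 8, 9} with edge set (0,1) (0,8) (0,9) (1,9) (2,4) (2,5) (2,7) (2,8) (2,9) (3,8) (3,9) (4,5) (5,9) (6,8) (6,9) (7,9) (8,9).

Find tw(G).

2

A width-2 tree decomposition is:
Bags: B1 = {2, 7, 9}  B2 = {2, 8, 9}  B3 = {6, 8, 9}  B4 = {0, 8, 9}  B5 = {2, 5, 9}  B6 = {2, 4, 5}  B7 = {0, 1, 9}  B8 = {3, 8, 9}
Tree: B1–B2, B2–B3, B2–B4, B1–B5, B5–B6, B4–B7, B2–B8
The largest bag has 3 vertices, giving width 2; this decomposition certifies tw(G) ≤ 2. On the other hand G contains the 3-clique {0, 8, 9}. A clique must lie in a single bag of any decomposition, so no decomposition can have width below 2. Combining the bounds, tw(G) = 2.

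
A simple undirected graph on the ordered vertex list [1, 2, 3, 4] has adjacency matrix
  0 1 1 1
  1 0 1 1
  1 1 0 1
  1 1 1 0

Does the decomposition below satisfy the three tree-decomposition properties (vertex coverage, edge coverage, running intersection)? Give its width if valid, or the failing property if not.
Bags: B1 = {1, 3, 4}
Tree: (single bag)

No — vertex 2 appears in no bag.

A tree decomposition must satisfy three properties: every vertex lies in some bag; for every edge, both endpoints lie together in some bag; and for every vertex, the bags containing it form a connected subtree. Here vertex 2 appears in no bag, so the decomposition is invalid.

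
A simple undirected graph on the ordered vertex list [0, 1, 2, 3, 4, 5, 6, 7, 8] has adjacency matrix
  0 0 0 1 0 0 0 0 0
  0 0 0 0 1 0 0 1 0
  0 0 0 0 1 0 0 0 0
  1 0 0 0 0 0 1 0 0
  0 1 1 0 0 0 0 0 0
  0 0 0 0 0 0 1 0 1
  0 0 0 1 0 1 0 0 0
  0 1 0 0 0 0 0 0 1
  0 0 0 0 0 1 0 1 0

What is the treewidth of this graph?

A width-1 tree decomposition is:
Bags: B1 = {2, 4}  B2 = {1, 4}  B3 = {1, 7}  B4 = {7, 8}  B5 = {5, 8}  B6 = {5, 6}  B7 = {3, 6}  B8 = {0, 3}
Tree: B1–B2, B2–B3, B3–B4, B4–B5, B5–B6, B6–B7, B7–B8
The largest bag has 2 vertices, giving width 1; this decomposition certifies tw(G) ≤ 1. Any graph with an edge has treewidth ≥ 1, and G has the edge 2–4. The upper and lower bounds meet at 1, so that is the treewidth.

1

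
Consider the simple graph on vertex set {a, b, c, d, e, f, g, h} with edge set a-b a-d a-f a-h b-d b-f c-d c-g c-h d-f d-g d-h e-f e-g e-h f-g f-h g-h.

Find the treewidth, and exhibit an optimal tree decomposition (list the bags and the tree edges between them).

The largest bag has 4 vertices, giving width 3; this decomposition certifies tw(G) ≤ 3. On the other hand G contains the 4-clique {c, d, g, h}. A clique must lie in a single bag of any decomposition, so no decomposition can have width below 3. The upper and lower bounds meet at 3, so that is the treewidth.

Treewidth 3.
One such decomposition:
Bags: B1 = {e, f, g, h}  B2 = {d, f, g, h}  B3 = {c, d, g, h}  B4 = {a, d, f, h}  B5 = {a, b, d, f}
Tree: B1–B2, B2–B3, B2–B4, B4–B5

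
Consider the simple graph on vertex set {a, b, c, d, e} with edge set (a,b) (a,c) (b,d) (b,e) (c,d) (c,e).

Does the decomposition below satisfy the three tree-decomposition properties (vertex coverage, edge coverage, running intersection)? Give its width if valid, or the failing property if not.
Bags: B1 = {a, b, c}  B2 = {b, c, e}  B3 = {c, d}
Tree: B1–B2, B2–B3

No — edge (b,d) lies in no bag.

A tree decomposition must satisfy three properties: every vertex lies in some bag; for every edge, both endpoints lie together in some bag; and for every vertex, the bags containing it form a connected subtree. Here edge (b,d) lies in no bag, so the decomposition is invalid.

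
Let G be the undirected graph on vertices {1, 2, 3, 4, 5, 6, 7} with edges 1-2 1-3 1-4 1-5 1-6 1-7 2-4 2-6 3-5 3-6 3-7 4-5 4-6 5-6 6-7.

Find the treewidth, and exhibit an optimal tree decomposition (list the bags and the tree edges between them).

Treewidth 3.
One such decomposition:
Bags: B1 = {1, 3, 5, 6}  B2 = {1, 4, 5, 6}  B3 = {1, 2, 4, 6}  B4 = {1, 3, 6, 7}
Tree: B1–B2, B2–B3, B1–B4

Each bag holds 4 vertices, so the decomposition has width 3, which upper-bounds the treewidth. For the lower bound, the 4 vertices {1, 2, 4, 6} are pairwise adjacent, and any tree decomposition puts a clique entirely inside one bag — forcing width ≥ 3. Therefore the treewidth is 3.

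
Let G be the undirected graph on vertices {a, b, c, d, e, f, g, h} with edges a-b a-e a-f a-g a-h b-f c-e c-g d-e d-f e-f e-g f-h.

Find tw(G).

A width-2 tree decomposition is:
Bags: B1 = {a, e, f}  B2 = {a, b, f}  B3 = {d, e, f}  B4 = {a, e, g}  B5 = {a, f, h}  B6 = {c, e, g}
Tree: B1–B2, B1–B3, B1–B4, B1–B5, B4–B6
The largest bag has 3 vertices, giving width 2; this decomposition certifies tw(G) ≤ 2. On the other hand G contains the 3-clique {c, e, g}. A clique must lie in a single bag of any decomposition, so no decomposition can have width below 2. The upper and lower bounds meet at 2, so that is the treewidth.

2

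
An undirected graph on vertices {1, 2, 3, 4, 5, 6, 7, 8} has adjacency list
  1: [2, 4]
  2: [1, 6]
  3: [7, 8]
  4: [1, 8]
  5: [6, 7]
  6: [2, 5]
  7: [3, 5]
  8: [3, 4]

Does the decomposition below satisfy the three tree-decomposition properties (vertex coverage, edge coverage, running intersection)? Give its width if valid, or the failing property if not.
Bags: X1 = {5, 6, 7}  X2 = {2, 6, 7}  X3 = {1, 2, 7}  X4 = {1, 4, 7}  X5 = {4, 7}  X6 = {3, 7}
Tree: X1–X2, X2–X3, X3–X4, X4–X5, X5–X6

A tree decomposition must satisfy three properties: every vertex lies in some bag; for every edge, both endpoints lie together in some bag; and for every vertex, the bags containing it form a connected subtree. Here vertex 8 appears in no bag, so the decomposition is invalid.

No — vertex 8 appears in no bag.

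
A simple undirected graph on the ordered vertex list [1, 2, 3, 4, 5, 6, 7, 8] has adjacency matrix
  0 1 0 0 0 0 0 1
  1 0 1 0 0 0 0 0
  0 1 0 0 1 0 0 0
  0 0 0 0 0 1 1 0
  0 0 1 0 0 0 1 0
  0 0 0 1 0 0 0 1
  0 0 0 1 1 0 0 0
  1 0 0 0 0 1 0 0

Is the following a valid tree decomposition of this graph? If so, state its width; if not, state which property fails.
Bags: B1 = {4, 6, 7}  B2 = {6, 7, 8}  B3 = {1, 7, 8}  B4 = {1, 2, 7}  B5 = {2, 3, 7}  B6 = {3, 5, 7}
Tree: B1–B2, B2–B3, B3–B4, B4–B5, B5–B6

Every vertex of G appears in some bag (union = {1, 2, 3, 4, 5, 6, 7, 8}); every edge is covered by a bag; and for each vertex v the set of bags containing v is connected in the bag tree. The decomposition is therefore valid. The largest bag has 3 vertices, so the width is 2.

Yes; width 2.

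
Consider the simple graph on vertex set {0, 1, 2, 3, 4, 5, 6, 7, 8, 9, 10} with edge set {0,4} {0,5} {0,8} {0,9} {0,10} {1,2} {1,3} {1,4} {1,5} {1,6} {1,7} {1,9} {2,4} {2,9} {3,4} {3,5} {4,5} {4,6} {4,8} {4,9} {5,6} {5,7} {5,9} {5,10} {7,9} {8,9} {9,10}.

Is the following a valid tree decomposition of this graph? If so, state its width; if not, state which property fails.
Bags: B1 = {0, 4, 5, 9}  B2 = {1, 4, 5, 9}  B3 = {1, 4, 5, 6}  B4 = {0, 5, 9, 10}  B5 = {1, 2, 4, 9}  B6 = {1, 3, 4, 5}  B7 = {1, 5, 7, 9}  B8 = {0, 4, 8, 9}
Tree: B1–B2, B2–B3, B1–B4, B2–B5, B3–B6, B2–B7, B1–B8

Checking the three conditions: (i) the bags cover all of {0, 1, 2, 3, 4, 5, 6, 7, 8, 9, 10}; (ii) for each edge, some bag contains both endpoints; (iii) the bags containing any fixed vertex form a subtree. All hold, so the decomposition is valid with width 4 − 1 = 3.

Yes; width 3.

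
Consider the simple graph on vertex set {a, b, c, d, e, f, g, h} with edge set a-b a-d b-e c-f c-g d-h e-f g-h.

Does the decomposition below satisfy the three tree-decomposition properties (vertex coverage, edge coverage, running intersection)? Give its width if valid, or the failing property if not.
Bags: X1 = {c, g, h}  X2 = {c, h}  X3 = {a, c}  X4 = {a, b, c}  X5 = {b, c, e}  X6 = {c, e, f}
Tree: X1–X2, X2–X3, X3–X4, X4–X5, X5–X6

A tree decomposition must satisfy three properties: every vertex lies in some bag; for every edge, both endpoints lie together in some bag; and for every vertex, the bags containing it form a connected subtree. Here vertex d appears in no bag, so the decomposition is invalid.

No — vertex d appears in no bag.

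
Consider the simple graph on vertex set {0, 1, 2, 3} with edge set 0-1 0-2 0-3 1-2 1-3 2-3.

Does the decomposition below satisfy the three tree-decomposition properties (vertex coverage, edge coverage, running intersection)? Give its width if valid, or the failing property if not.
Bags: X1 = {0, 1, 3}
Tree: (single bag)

No — vertex 2 appears in no bag.

A tree decomposition must satisfy three properties: every vertex lies in some bag; for every edge, both endpoints lie together in some bag; and for every vertex, the bags containing it form a connected subtree. Here vertex 2 appears in no bag, so the decomposition is invalid.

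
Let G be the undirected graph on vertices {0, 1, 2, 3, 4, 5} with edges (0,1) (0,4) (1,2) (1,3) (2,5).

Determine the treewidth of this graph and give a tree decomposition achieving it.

Treewidth 1.
One such decomposition:
Bags: B1 = {0, 1}  B2 = {1, 2}  B3 = {1, 3}  B4 = {2, 5}  B5 = {0, 4}
Tree: B1–B2, B1–B3, B2–B4, B1–B5

Every bag has size at most 2, so the width is 2 − 1 = 1 and tw(G) ≤ 1. G has an edge, so its treewidth is at least 1. Therefore the treewidth is 1.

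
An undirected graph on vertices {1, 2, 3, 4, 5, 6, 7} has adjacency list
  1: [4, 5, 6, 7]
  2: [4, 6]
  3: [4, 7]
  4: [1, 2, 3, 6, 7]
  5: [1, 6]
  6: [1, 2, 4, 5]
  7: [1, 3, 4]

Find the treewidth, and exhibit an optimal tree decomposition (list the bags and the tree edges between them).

Treewidth 2.
One optimal decomposition is:
Bags: B1 = {2, 4, 6}  B2 = {1, 4, 6}  B3 = {1, 4, 7}  B4 = {1, 5, 6}  B5 = {3, 4, 7}
Tree: B1–B2, B2–B3, B2–B4, B3–B5

Each bag holds 3 vertices, so the decomposition has width 2, which upper-bounds the treewidth. Conversely, {1, 4, 6} is a clique of size 3, and the vertices of any clique must share a bag in every tree decomposition; so some bag has ≥ 3 vertices and tw(G) ≥ 2. Hence tw(G) = 2 exactly.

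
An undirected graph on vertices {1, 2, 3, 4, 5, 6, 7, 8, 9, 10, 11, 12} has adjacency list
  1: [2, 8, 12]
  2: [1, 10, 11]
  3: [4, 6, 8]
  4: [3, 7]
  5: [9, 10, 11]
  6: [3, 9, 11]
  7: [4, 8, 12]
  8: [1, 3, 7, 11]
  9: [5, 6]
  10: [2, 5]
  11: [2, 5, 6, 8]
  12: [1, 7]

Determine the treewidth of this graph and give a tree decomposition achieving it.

Treewidth 3.
One optimal decomposition is:
Bags: B1 = {1, 4, 7, 12}  B2 = {1, 4, 7, 8}  B3 = {1, 3, 4, 8}  B4 = {1, 2, 3, 8}  B5 = {2, 3, 8, 11}  B6 = {2, 3, 6, 11}  B7 = {2, 6, 10, 11}  B8 = {5, 6, 10, 11}  B9 = {5, 6, 9, 10}
Tree: B1–B2, B2–B3, B3–B4, B4–B5, B5–B6, B6–B7, B7–B8, B8–B9

The largest bag has 4 vertices, giving width 3; this decomposition certifies tw(G) ≤ 3. For the lower bound: the 4 vertex sets {4,7,12}, {1}, {8}, {2,3,6,11} are disjoint, each induces a connected subgraph, and every pair is joined by at least one edge of G. Contracting each set to a single vertex therefore yields K_{4} as a minor, and since treewidth is minor-monotone, tw(G) ≥ tw(K_{4}) = 3. Therefore the treewidth is 3.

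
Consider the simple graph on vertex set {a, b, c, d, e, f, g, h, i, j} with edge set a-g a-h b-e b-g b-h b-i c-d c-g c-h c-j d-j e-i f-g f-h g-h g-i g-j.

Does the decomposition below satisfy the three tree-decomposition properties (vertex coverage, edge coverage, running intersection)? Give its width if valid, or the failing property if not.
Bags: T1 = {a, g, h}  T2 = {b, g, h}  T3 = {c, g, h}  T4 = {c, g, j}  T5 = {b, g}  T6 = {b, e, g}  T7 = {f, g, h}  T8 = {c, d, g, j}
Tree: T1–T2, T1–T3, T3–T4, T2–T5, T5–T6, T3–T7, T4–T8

No — vertex i appears in no bag.

A tree decomposition must satisfy three properties: every vertex lies in some bag; for every edge, both endpoints lie together in some bag; and for every vertex, the bags containing it form a connected subtree. Here vertex i appears in no bag, so the decomposition is invalid.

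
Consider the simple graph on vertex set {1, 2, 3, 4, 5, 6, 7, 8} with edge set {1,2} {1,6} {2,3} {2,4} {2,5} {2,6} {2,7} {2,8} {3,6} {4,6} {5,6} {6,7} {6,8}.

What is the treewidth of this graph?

A width-2 tree decomposition is:
Bags: B1 = {2, 5, 6}  B2 = {1, 2, 6}  B3 = {2, 6, 8}  B4 = {2, 4, 6}  B5 = {2, 3, 6}  B6 = {2, 6, 7}
Tree: B1–B2, B1–B3, B3–B4, B1–B5, B2–B6
Every bag has size at most 3, so the width is 3 − 1 = 2 and tw(G) ≤ 2. For the lower bound, the 3 vertices {1, 2, 6} are pairwise adjacent, and any tree decomposition puts a clique entirely inside one bag — forcing width ≥ 2. Hence tw(G) = 2 exactly.

2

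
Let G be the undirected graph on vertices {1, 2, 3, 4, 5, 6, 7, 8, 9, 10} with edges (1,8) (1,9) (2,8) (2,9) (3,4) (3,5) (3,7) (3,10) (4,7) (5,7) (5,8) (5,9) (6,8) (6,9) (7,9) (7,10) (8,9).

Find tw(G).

A width-2 tree decomposition is:
Bags: B1 = {2, 8, 9}  B2 = {5, 8, 9}  B3 = {5, 7, 9}  B4 = {3, 5, 7}  B5 = {3, 7, 10}  B6 = {6, 8, 9}  B7 = {1, 8, 9}  B8 = {3, 4, 7}
Tree: B1–B2, B2–B3, B3–B4, B4–B5, B1–B6, B1–B7, B5–B8
The largest bag has 3 vertices, giving width 2; this decomposition certifies tw(G) ≤ 2. For the lower bound, the 3 vertices {1, 8, 9} are pairwise adjacent, and any tree decomposition puts a clique entirely inside one bag — forcing width ≥ 2. Combining the bounds, tw(G) = 2.

2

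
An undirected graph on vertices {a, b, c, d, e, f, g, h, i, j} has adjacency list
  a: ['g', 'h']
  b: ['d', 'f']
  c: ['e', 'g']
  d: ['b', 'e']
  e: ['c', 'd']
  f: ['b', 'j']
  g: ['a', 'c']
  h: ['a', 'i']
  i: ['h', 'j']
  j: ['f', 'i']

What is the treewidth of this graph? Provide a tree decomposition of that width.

Every bag has size at most 3, so the width is 3 − 1 = 2 and tw(G) ≤ 2. For the lower bound, G contains the cycle g–a–h–i–j–f–b–d–e–c–g, so G is not a forest; only forests have treewidth ≤ 1, hence tw(G) ≥ 2. Therefore the treewidth is 2.

Treewidth 2.
One such decomposition:
Bags: B1 = {a, g, h}  B2 = {g, h, i}  B3 = {g, i, j}  B4 = {f, g, j}  B5 = {b, f, g}  B6 = {b, d, g}  B7 = {d, e, g}  B8 = {c, e, g}
Tree: B1–B2, B2–B3, B3–B4, B4–B5, B5–B6, B6–B7, B7–B8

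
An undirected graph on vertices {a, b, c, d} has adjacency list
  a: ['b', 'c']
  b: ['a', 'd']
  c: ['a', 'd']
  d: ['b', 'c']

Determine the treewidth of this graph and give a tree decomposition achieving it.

Every bag has size at most 3, so the width is 3 − 1 = 2 and tw(G) ≤ 2. The edges c–a–b–d–c form a cycle, so G is not a tree and its treewidth is at least 2. Combining the bounds, tw(G) = 2.

Treewidth 2.
One optimal decomposition is:
Bags: B1 = {a, b, c}  B2 = {b, c, d}
Tree: B1–B2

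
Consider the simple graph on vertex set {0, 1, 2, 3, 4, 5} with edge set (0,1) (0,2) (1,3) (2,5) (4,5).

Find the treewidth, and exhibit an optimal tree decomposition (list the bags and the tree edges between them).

The largest bag has 2 vertices, giving width 1; this decomposition certifies tw(G) ≤ 1. Since G has at least one edge (e.g. 3–1), it is not an edgeless graph, so tw(G) ≥ 1. Hence tw(G) = 1 exactly.

Treewidth 1.
Bags: B1 = {1, 3}  B2 = {0, 1}  B3 = {0, 2}  B4 = {2, 5}  B5 = {4, 5}
Tree: B1–B2, B2–B3, B3–B4, B4–B5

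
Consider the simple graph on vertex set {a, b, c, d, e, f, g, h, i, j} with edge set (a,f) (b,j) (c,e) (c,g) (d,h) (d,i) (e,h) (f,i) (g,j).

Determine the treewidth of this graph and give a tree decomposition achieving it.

Treewidth 1.
Bags: B1 = {a, f}  B2 = {f, i}  B3 = {d, i}  B4 = {d, h}  B5 = {e, h}  B6 = {c, e}  B7 = {c, g}  B8 = {g, j}  B9 = {b, j}
Tree: B1–B2, B2–B3, B3–B4, B4–B5, B5–B6, B6–B7, B7–B8, B8–B9

Each bag holds 2 vertices, so the decomposition has width 1, which upper-bounds the treewidth. Since G has at least one edge (e.g. a–f), it is not an edgeless graph, so tw(G) ≥ 1. Hence tw(G) = 1 exactly.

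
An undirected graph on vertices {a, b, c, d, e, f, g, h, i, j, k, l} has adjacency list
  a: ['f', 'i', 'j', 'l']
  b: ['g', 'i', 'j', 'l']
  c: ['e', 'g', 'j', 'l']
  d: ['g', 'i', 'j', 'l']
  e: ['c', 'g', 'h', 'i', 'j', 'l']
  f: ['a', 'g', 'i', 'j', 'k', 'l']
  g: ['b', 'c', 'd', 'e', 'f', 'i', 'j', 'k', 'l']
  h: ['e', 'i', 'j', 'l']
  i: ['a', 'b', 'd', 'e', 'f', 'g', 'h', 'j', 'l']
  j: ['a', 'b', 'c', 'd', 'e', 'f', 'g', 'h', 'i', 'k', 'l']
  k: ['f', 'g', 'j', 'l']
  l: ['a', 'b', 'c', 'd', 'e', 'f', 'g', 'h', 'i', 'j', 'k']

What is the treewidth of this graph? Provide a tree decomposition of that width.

Every bag has size at most 5, so the width is 5 − 1 = 4 and tw(G) ≤ 4. Conversely, {c, e, g, j, l} is a clique of size 5, and the vertices of any clique must share a bag in every tree decomposition; so some bag has ≥ 5 vertices and tw(G) ≥ 4. Combining the bounds, tw(G) = 4.

Treewidth 4.
One such decomposition:
Bags: B1 = {f, g, i, j, l}  B2 = {b, g, i, j, l}  B3 = {e, g, i, j, l}  B4 = {c, e, g, j, l}  B5 = {f, g, j, k, l}  B6 = {d, g, i, j, l}  B7 = {e, h, i, j, l}  B8 = {a, f, i, j, l}
Tree: B1–B2, B1–B3, B3–B4, B1–B5, B1–B6, B3–B7, B1–B8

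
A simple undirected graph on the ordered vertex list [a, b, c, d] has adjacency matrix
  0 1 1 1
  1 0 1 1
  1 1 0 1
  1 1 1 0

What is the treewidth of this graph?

A width-3 tree decomposition is:
Bags: B1 = {a, b, c, d}
Tree: (single bag)
With just one bag of size 4, the width is 4 − 1 = 3, so tw(G) ≤ 3. For the lower bound, the 4 vertices {a, b, c, d} are pairwise adjacent, and any tree decomposition puts a clique entirely inside one bag — forcing width ≥ 3. The upper and lower bounds meet at 3, so that is the treewidth.

3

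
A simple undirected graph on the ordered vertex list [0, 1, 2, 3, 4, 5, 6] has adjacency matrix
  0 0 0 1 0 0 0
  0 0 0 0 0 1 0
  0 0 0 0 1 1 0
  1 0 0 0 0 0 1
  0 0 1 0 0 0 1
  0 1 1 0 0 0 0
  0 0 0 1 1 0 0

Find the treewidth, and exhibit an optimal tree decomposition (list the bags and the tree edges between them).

Treewidth 1.
Bags: B1 = {0, 3}  B2 = {3, 6}  B3 = {4, 6}  B4 = {2, 4}  B5 = {2, 5}  B6 = {1, 5}
Tree: B1–B2, B2–B3, B3–B4, B4–B5, B5–B6

The largest bag has 2 vertices, giving width 1; this decomposition certifies tw(G) ≤ 1. G has an edge, so its treewidth is at least 1. Combining the bounds, tw(G) = 1.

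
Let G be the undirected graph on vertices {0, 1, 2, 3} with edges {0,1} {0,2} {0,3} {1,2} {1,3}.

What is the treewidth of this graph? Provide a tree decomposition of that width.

Each bag holds 3 vertices, so the decomposition has width 2, which upper-bounds the treewidth. For the lower bound, the 3 vertices {0, 1, 2} are pairwise adjacent, and any tree decomposition puts a clique entirely inside one bag — forcing width ≥ 2. Therefore the treewidth is 2.

Treewidth 2.
Bags: B1 = {0, 1, 2}  B2 = {0, 1, 3}
Tree: B1–B2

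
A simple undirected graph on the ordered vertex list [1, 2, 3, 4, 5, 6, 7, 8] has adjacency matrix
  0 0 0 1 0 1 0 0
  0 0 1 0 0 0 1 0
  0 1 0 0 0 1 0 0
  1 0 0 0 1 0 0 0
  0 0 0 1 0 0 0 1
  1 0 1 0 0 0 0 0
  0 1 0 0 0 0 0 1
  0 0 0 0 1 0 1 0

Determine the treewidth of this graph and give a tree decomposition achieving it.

The largest bag has 3 vertices, giving width 2; this decomposition certifies tw(G) ≤ 2. The edges 6–3–2–7–8–5–4–1–6 form a cycle, so G is not a tree and its treewidth is at least 2. Hence tw(G) = 2 exactly.

Treewidth 2.
One such decomposition:
Bags: B1 = {2, 3, 6}  B2 = {2, 6, 7}  B3 = {6, 7, 8}  B4 = {5, 6, 8}  B5 = {4, 5, 6}  B6 = {1, 4, 6}
Tree: B1–B2, B2–B3, B3–B4, B4–B5, B5–B6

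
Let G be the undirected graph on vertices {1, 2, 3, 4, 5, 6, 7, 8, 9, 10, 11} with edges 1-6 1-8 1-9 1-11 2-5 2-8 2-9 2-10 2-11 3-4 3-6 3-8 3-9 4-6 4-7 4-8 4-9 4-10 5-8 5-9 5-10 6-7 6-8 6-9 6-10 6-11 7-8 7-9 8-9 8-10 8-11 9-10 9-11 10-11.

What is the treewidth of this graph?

4

A width-4 tree decomposition is:
Bags: B1 = {4, 6, 8, 9, 10}  B2 = {4, 6, 7, 8, 9}  B3 = {6, 8, 9, 10, 11}  B4 = {1, 6, 8, 9, 11}  B5 = {2, 8, 9, 10, 11}  B6 = {2, 5, 8, 9, 10}  B7 = {3, 4, 6, 8, 9}
Tree: B1–B2, B1–B3, B3–B4, B3–B5, B5–B6, B1–B7
The largest bag has 5 vertices, giving width 4; this decomposition certifies tw(G) ≤ 4. For the lower bound, the 5 vertices {2, 8, 9, 10, 11} are pairwise adjacent, and any tree decomposition puts a clique entirely inside one bag — forcing width ≥ 4. Hence tw(G) = 4 exactly.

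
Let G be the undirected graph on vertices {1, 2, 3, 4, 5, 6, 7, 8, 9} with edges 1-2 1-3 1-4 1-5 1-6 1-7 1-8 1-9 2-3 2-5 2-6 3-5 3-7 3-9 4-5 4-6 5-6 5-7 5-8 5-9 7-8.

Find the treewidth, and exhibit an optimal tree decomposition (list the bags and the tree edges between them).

Every bag has size at most 4, so the width is 4 − 1 = 3 and tw(G) ≤ 3. On the other hand G contains the 4-clique {1, 5, 7, 8}. A clique must lie in a single bag of any decomposition, so no decomposition can have width below 3. Therefore the treewidth is 3.

Treewidth 3.
One such decomposition:
Bags: B1 = {1, 3, 5, 9}  B2 = {1, 2, 3, 5}  B3 = {1, 2, 5, 6}  B4 = {1, 3, 5, 7}  B5 = {1, 4, 5, 6}  B6 = {1, 5, 7, 8}
Tree: B1–B2, B2–B3, B2–B4, B3–B5, B4–B6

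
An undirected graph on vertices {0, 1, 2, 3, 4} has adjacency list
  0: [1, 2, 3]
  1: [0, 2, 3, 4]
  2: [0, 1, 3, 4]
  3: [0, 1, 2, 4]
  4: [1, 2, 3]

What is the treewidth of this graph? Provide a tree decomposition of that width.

Every bag has size at most 4, so the width is 4 − 1 = 3 and tw(G) ≤ 3. Conversely, {0, 1, 2, 3} is a clique of size 4, and the vertices of any clique must share a bag in every tree decomposition; so some bag has ≥ 4 vertices and tw(G) ≥ 3. Combining the bounds, tw(G) = 3.

Treewidth 3.
One such decomposition:
Bags: B1 = {0, 1, 2, 3}  B2 = {1, 2, 3, 4}
Tree: B1–B2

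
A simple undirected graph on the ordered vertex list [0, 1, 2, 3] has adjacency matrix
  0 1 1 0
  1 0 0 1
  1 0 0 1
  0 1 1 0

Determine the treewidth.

2

A width-2 tree decomposition is:
Bags: B1 = {0, 2, 3}  B2 = {0, 1, 3}
Tree: B1–B2
Every bag has size at most 3, so the width is 3 − 1 = 2 and tw(G) ≤ 2. Since 3–2–0–1–3 is a cycle in G, G is not acyclic. Forests are exactly the graphs of treewidth ≤ 1, so tw(G) ≥ 2. Hence tw(G) = 2 exactly.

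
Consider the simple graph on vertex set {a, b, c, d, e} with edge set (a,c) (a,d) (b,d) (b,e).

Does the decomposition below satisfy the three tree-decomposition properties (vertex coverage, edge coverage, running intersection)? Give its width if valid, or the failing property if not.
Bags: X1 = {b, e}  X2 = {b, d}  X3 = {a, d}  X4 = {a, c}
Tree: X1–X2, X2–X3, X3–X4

Yes; width 1.

Vertex coverage: the bags together contain {a, b, c, d, e}, the full vertex set. Edge coverage: each edge of G has both endpoints in at least one bag. Running intersection: for every vertex, the bags containing it form a connected subtree. All three properties hold, so this is a valid tree decomposition of width max|bag| − 1 = 1, and hence tw(G) ≤ 1.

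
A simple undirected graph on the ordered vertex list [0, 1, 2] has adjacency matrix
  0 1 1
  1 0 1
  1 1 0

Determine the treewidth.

2

A width-2 tree decomposition is:
Bags: B1 = {0, 1, 2}
Tree: (single bag)
With just one bag of size 3, the width is 3 − 1 = 2, so tw(G) ≤ 2. For the lower bound, the 3 vertices {0, 1, 2} are pairwise adjacent, and any tree decomposition puts a clique entirely inside one bag — forcing width ≥ 2. Combining the bounds, tw(G) = 2.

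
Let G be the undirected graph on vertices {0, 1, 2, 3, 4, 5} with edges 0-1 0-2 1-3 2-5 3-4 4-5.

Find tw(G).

A width-2 tree decomposition is:
Bags: B1 = {2, 4, 5}  B2 = {0, 2, 4}  B3 = {0, 1, 4}  B4 = {1, 3, 4}
Tree: B1–B2, B2–B3, B3–B4
Each bag holds 3 vertices, so the decomposition has width 2, which upper-bounds the treewidth. The edges 4–5–2–0–1–3–4 form a cycle, so G is not a tree and its treewidth is at least 2. Hence tw(G) = 2 exactly.

2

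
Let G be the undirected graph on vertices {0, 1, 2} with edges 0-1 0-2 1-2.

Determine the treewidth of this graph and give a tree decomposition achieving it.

With just one bag of size 3, the width is 3 − 1 = 2, so tw(G) ≤ 2. For the lower bound, the 3 vertices {0, 1, 2} are pairwise adjacent, and any tree decomposition puts a clique entirely inside one bag — forcing width ≥ 2. Therefore the treewidth is 2.

Treewidth 2.
One such decomposition:
Bags: B1 = {0, 1, 2}
Tree: (single bag)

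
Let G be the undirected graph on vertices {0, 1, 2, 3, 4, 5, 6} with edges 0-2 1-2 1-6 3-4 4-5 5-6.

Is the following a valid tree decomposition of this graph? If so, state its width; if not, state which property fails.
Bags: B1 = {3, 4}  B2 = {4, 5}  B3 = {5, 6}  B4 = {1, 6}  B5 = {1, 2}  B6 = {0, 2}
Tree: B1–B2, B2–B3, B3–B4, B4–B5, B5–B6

Yes; width 1.

Every vertex of G appears in some bag (union = {0, 1, 2, 3, 4, 5, 6}); every edge is covered by a bag; and for each vertex v the set of bags containing v is connected in the bag tree. The decomposition is therefore valid. The largest bag has 2 vertices, so the width is 1.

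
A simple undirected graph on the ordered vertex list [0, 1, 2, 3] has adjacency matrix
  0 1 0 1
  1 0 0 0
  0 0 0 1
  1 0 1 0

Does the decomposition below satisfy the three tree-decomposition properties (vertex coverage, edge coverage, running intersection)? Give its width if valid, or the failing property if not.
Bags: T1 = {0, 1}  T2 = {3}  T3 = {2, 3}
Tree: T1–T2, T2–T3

A tree decomposition must satisfy three properties: every vertex lies in some bag; for every edge, both endpoints lie together in some bag; and for every vertex, the bags containing it form a connected subtree. Here edge (0,3) lies in no bag, so the decomposition is invalid.

No — edge (0,3) lies in no bag.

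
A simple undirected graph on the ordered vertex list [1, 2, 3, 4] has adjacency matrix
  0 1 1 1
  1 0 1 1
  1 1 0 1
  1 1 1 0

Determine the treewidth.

3

A width-3 tree decomposition is:
Bags: B1 = {1, 2, 3, 4}
Tree: (single bag)
A single bag containing all 4 vertices is trivially a valid decomposition of width 3. For the lower bound, the 4 vertices {1, 2, 3, 4} are pairwise adjacent, and any tree decomposition puts a clique entirely inside one bag — forcing width ≥ 3. Combining the bounds, tw(G) = 3.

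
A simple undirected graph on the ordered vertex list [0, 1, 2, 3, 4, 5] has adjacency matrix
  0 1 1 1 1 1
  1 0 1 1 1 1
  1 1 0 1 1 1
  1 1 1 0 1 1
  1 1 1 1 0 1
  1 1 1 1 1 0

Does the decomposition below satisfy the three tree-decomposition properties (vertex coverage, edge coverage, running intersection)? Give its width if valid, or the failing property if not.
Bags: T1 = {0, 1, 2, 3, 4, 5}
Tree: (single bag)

Yes; width 5.

Vertex coverage: the bags together contain {0, 1, 2, 3, 4, 5}, the full vertex set. Edge coverage: each edge of G has both endpoints in at least one bag. Running intersection: for every vertex, the bags containing it form a connected subtree. All three properties hold, so this is a valid tree decomposition of width max|bag| − 1 = 5, and hence tw(G) ≤ 5.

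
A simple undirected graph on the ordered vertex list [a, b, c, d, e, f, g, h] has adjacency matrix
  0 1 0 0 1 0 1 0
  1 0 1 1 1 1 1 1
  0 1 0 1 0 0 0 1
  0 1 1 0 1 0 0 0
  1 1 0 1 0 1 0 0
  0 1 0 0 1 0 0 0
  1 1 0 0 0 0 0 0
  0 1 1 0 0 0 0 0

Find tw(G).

2

A width-2 tree decomposition is:
Bags: B1 = {b, d, e}  B2 = {a, b, e}  B3 = {b, c, d}  B4 = {b, e, f}  B5 = {b, c, h}  B6 = {a, b, g}
Tree: B1–B2, B1–B3, B2–B4, B3–B5, B2–B6
Every bag has size at most 3, so the width is 3 − 1 = 2 and tw(G) ≤ 2. On the other hand G contains the 3-clique {a, b, g}. A clique must lie in a single bag of any decomposition, so no decomposition can have width below 2. Therefore the treewidth is 2.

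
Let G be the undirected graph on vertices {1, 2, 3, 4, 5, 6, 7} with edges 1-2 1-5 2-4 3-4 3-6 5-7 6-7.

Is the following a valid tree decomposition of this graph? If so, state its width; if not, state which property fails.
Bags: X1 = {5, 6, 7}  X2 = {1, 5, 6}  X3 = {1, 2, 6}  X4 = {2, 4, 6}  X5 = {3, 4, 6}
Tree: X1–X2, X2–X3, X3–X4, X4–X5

Yes; width 2.

Every vertex of G appears in some bag (union = {1, 2, 3, 4, 5, 6, 7}); every edge is covered by a bag; and for each vertex v the set of bags containing v is connected in the bag tree. The decomposition is therefore valid. The largest bag has 3 vertices, so the width is 2.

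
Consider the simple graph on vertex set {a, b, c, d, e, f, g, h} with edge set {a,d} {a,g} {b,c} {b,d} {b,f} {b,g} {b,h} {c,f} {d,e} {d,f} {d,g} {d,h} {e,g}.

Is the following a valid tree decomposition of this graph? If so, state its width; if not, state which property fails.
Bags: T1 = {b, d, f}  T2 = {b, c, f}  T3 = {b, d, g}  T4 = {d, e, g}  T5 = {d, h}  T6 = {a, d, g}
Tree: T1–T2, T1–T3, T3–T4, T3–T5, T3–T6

A tree decomposition must satisfy three properties: every vertex lies in some bag; for every edge, both endpoints lie together in some bag; and for every vertex, the bags containing it form a connected subtree. Here edge (b,h) lies in no bag, so the decomposition is invalid.

No — edge (b,h) lies in no bag.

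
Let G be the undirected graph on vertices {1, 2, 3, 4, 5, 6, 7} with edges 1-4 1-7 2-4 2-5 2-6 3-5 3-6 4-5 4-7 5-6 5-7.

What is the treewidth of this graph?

A width-2 tree decomposition is:
Bags: B1 = {4, 5, 7}  B2 = {1, 4, 7}  B3 = {2, 4, 5}  B4 = {2, 5, 6}  B5 = {3, 5, 6}
Tree: B1–B2, B1–B3, B3–B4, B4–B5
Each bag holds 3 vertices, so the decomposition has width 2, which upper-bounds the treewidth. Conversely, {1, 4, 7} is a clique of size 3, and the vertices of any clique must share a bag in every tree decomposition; so some bag has ≥ 3 vertices and tw(G) ≥ 2. Hence tw(G) = 2 exactly.

2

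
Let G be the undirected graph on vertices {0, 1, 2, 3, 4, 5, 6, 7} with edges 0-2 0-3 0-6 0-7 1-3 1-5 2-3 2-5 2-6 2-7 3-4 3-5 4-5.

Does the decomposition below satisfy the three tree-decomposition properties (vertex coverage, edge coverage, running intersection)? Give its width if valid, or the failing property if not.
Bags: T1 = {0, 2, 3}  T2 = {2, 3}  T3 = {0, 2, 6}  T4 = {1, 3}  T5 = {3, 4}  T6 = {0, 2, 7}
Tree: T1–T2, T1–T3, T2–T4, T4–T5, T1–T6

No — vertex 5 appears in no bag.

A tree decomposition must satisfy three properties: every vertex lies in some bag; for every edge, both endpoints lie together in some bag; and for every vertex, the bags containing it form a connected subtree. Here vertex 5 appears in no bag, so the decomposition is invalid.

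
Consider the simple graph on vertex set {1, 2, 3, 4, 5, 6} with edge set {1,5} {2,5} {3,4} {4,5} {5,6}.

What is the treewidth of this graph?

1

A width-1 tree decomposition is:
Bags: B1 = {2, 5}  B2 = {4, 5}  B3 = {5, 6}  B4 = {1, 5}  B5 = {3, 4}
Tree: B1–B2, B1–B3, B1–B4, B2–B5
Every bag has size at most 2, so the width is 2 − 1 = 1 and tw(G) ≤ 1. G has an edge, so its treewidth is at least 1. The upper and lower bounds meet at 1, so that is the treewidth.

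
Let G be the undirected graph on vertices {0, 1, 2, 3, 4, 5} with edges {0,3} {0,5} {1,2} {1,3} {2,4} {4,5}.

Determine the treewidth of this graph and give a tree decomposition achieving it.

Treewidth 2.
One optimal decomposition is:
Bags: B1 = {0, 3, 5}  B2 = {3, 4, 5}  B3 = {2, 3, 4}  B4 = {1, 2, 3}
Tree: B1–B2, B2–B3, B3–B4

Each bag holds 3 vertices, so the decomposition has width 2, which upper-bounds the treewidth. Since 3–0–5–4–2–1–3 is a cycle in G, G is not acyclic. Forests are exactly the graphs of treewidth ≤ 1, so tw(G) ≥ 2. Combining the bounds, tw(G) = 2.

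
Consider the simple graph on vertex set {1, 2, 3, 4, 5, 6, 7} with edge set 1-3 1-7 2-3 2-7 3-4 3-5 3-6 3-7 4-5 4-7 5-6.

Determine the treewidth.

2

A width-2 tree decomposition is:
Bags: B1 = {3, 4, 5}  B2 = {3, 4, 7}  B3 = {2, 3, 7}  B4 = {3, 5, 6}  B5 = {1, 3, 7}
Tree: B1–B2, B2–B3, B1–B4, B3–B5
Each bag holds 3 vertices, so the decomposition has width 2, which upper-bounds the treewidth. Conversely, {3, 4, 5} is a clique of size 3, and the vertices of any clique must share a bag in every tree decomposition; so some bag has ≥ 3 vertices and tw(G) ≥ 2. Hence tw(G) = 2 exactly.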